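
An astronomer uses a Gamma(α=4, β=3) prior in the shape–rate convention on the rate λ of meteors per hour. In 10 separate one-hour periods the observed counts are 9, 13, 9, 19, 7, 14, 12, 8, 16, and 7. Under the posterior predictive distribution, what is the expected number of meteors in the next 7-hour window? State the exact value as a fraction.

826/13

Total count: 9 + 13 + 9 + 19 + 7 + 14 + 12 + 8 + 16 + 7 = 114.
Total exposure: 10 hours.
Posterior: α' = 4 + 114 = 118, β' = 3 + 10 = 13.
Predictive mean over a 7-hour window = T·E[λ|data] = 7·118/13 = 826/13.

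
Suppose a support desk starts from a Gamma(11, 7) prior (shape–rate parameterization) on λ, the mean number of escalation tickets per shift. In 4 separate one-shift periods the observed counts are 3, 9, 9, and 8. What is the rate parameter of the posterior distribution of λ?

Total count: 3 + 9 + 9 + 8 = 29.
Total exposure: 4 shifts.
The Gamma prior is conjugate for the Poisson rate, so λ | data ~ Gamma(11+29, 7+4) = Gamma(40, 11).

11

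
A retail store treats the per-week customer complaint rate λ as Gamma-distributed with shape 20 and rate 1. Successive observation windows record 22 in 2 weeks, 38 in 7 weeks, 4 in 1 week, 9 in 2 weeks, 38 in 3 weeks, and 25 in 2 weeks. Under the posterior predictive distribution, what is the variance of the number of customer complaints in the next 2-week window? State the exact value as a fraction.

520/27

Total count: 22 + 38 + 4 + 9 + 38 + 25 = 136.
Total exposure: 2 + 7 + 1 + 2 + 3 + 2 = 17 weeks.
The Gamma prior is conjugate for the Poisson rate, so λ | data ~ Gamma(20+136, 1+17) = Gamma(156, 18).
The posterior predictive for a window of length T is Negative Binomial with variance T·α'·(β'+T)/β'² = 2·156·20/324 = 520/27.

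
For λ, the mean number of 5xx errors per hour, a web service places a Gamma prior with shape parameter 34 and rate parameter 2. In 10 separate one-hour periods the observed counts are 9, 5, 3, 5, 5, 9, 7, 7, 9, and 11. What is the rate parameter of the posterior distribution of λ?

Total count: 9 + 5 + 3 + 5 + 5 + 9 + 7 + 7 + 9 + 11 = 70.
Total exposure: 10 hours.
The Gamma prior is conjugate for the Poisson rate, so λ | data ~ Gamma(34+70, 2+10) = Gamma(104, 12).

12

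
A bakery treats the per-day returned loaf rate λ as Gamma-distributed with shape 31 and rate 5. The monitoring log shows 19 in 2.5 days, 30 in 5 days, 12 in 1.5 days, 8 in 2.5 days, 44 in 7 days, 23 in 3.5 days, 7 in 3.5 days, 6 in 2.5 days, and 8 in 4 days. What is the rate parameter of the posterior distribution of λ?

Total count: 19 + 30 + 12 + 8 + 44 + 23 + 7 + 6 + 8 = 157.
Total exposure: 2.5 + 5 + 1.5 + 2.5 + 7 + 3.5 + 3.5 + 2.5 + 4 = 32 days.
Gamma(α, β) with Poisson data over total exposure Σt gives posterior Gamma(α+Σx, β+Σt) = Gamma(188, 37).

37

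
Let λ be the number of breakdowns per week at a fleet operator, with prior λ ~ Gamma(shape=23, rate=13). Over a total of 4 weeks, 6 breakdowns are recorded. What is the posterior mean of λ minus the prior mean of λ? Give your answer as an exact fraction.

-14/221

Total count 6 over total exposure 4 weeks.
Posterior: α' = 23 + 6 = 29, β' = 13 + 4 = 17.
Posterior mean = 29/17 = 29/17; prior mean = 23/13 = 23/13. Difference = 29/17 − 23/13 = -14/221.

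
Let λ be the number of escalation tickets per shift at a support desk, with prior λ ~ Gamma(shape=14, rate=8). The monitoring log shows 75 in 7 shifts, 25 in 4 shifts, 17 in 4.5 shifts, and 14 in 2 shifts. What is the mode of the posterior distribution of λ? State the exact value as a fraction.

Total count: 75 + 25 + 17 + 14 = 131.
Total exposure: 7 + 4 + 4.5 + 2 = 17.5 shifts.
Conjugate update: add total count to the shape and total exposure to the rate, giving Gamma(145, 51/2).
Posterior mode = (α'−1)/β' = 144/(51/2) = 96/17.

96/17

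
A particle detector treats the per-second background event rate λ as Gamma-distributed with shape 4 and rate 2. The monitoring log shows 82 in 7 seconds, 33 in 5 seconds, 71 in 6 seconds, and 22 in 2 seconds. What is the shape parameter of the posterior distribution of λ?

212

Total count: 82 + 33 + 71 + 22 = 208.
Total exposure: 7 + 5 + 6 + 2 = 20 seconds.
Gamma(α, β) with Poisson data over total exposure Σt gives posterior Gamma(α+Σx, β+Σt) = Gamma(212, 22).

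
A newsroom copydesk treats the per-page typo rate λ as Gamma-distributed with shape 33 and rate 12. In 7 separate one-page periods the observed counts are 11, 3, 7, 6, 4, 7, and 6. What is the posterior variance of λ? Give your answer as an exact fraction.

Total count: 11 + 3 + 7 + 6 + 4 + 7 + 6 = 44.
Total exposure: 7 pages.
By Gamma–Poisson conjugacy, the posterior is Gamma(α + Σx, β + Σt) = Gamma(33 + 44, 12 + 7) = Gamma(77, 19).
Posterior variance = α'/β'² = 77/361.

77/361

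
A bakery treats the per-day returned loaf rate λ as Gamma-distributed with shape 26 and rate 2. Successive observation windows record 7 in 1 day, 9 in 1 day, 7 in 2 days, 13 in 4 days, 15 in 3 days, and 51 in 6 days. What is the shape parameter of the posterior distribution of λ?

128

Total count: 7 + 9 + 7 + 13 + 15 + 51 = 102.
Total exposure: 1 + 1 + 2 + 4 + 3 + 6 = 17 days.
Posterior: α' = 26 + 102 = 128, β' = 2 + 17 = 19.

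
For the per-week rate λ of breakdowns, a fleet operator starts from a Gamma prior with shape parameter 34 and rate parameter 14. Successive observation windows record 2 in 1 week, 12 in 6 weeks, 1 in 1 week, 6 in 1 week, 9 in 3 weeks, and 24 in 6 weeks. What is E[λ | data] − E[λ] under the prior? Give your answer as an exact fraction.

9/28

Total count: 2 + 12 + 1 + 6 + 9 + 24 = 54.
Total exposure: 1 + 6 + 1 + 1 + 3 + 6 = 18 weeks.
Gamma(α, β) with Poisson data over total exposure Σt gives posterior Gamma(α+Σx, β+Σt) = Gamma(88, 32).
Posterior mean = 88/32 = 11/4; prior mean = 34/14 = 17/7. Difference = 11/4 − 17/7 = 9/28.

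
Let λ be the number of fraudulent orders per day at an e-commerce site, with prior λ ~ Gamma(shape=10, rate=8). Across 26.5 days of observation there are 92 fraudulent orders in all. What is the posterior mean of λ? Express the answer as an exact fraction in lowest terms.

68/23

Total count 92 over total exposure 26.5 days.
Conjugate update: add total count to the shape and total exposure to the rate, giving Gamma(102, 69/2).
Posterior mean = α'/β' = 102/(69/2) = 68/23.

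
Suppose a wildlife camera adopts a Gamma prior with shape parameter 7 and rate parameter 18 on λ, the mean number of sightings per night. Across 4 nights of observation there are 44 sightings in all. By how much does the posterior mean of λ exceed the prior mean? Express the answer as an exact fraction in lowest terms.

Total count 44 over total exposure 4 nights.
Gamma(α, β) with Poisson data over total exposure Σt gives posterior Gamma(α+Σx, β+Σt) = Gamma(51, 22).
Posterior mean = 51/22 = 51/22; prior mean = 7/18 = 7/18. Difference = 51/22 − 7/18 = 191/99.

191/99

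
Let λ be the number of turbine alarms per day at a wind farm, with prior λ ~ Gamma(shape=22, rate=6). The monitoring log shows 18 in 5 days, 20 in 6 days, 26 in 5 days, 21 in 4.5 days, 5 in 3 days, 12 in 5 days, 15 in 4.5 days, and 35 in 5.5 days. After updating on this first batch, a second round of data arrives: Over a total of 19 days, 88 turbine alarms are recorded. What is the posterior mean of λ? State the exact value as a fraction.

524/127

Total count: 18 + 20 + 26 + 21 + 5 + 12 + 15 + 35 = 152.
Total exposure: 5 + 6 + 5 + 4.5 + 3 + 5 + 4.5 + 5.5 = 38.5 days.
After the first batch: Gamma(22 + 152, 6 + 38.5) = Gamma(174, 89/2).
Total count 88 over total exposure 19 days.
After the second batch: Gamma(174 + 88, 89/2 + 19) = Gamma(262, 127/2).
Posterior mean = α'/β' = 262/(127/2) = 524/127.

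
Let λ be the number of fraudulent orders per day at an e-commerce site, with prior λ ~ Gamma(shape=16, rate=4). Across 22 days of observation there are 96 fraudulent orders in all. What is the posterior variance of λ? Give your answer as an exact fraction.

Total count 96 over total exposure 22 days.
The Gamma prior is conjugate for the Poisson rate, so λ | data ~ Gamma(16+96, 4+22) = Gamma(112, 26).
Posterior variance = α'/β'² = 112/676 = 28/169.

28/169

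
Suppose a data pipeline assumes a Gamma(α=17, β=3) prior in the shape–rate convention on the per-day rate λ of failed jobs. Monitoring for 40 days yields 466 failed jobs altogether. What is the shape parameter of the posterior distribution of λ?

Total count 466 over total exposure 40 days.
Conjugate update: add total count to the shape and total exposure to the rate, giving Gamma(483, 43).

483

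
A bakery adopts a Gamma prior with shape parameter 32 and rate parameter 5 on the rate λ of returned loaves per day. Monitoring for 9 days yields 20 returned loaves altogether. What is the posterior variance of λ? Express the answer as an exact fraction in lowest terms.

13/49

Total count 20 over total exposure 9 days.
Conjugate update: add total count to the shape and total exposure to the rate, giving Gamma(52, 14).
Posterior variance = α'/β'² = 52/196 = 13/49.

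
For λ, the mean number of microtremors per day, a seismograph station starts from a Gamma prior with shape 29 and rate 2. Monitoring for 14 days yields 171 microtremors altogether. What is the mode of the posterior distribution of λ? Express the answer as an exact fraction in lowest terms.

Total count 171 over total exposure 14 days.
The Gamma prior is conjugate for the Poisson rate, so λ | data ~ Gamma(29+171, 2+14) = Gamma(200, 16).
Posterior mode = (α'−1)/β' = 199/16.

199/16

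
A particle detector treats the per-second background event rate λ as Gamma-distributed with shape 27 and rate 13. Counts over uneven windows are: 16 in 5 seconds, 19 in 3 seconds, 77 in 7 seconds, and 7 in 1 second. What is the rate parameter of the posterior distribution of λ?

29

Total count: 16 + 19 + 77 + 7 = 119.
Total exposure: 5 + 3 + 7 + 1 = 16 seconds.
The Gamma prior is conjugate for the Poisson rate, so λ | data ~ Gamma(27+119, 13+16) = Gamma(146, 29).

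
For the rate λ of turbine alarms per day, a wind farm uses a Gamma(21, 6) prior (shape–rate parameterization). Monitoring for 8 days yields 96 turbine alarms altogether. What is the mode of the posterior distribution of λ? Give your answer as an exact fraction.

Total count 96 over total exposure 8 days.
By Gamma–Poisson conjugacy, the posterior is Gamma(α + Σx, β + Σt) = Gamma(21 + 96, 6 + 8) = Gamma(117, 14).
Posterior mode = (α'−1)/β' = 116/14 = 58/7.

58/7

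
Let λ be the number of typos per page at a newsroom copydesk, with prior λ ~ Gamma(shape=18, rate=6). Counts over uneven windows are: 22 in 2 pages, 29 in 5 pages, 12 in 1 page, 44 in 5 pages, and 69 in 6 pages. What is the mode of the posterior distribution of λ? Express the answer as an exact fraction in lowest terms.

193/25

Total count: 22 + 29 + 12 + 44 + 69 = 176.
Total exposure: 2 + 5 + 1 + 5 + 6 = 19 pages.
The Gamma prior is conjugate for the Poisson rate, so λ | data ~ Gamma(18+176, 6+19) = Gamma(194, 25).
Posterior mode = (α'−1)/β' = 193/25.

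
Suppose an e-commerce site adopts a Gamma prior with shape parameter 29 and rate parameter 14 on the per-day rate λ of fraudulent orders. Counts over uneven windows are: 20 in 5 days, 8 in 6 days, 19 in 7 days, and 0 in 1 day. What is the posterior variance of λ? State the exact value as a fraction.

76/1089

Total count: 20 + 8 + 19 + 0 = 47.
Total exposure: 5 + 6 + 7 + 1 = 19 days.
The Gamma prior is conjugate for the Poisson rate, so λ | data ~ Gamma(29+47, 14+19) = Gamma(76, 33).
Posterior variance = α'/β'² = 76/1089.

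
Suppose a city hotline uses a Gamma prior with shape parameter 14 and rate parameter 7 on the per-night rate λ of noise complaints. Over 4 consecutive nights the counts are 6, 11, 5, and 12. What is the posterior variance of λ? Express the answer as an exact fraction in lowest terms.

Total count: 6 + 11 + 5 + 12 = 34.
Total exposure: 4 nights.
Posterior: α' = 14 + 34 = 48, β' = 7 + 4 = 11.
Posterior variance = α'/β'² = 48/121.

48/121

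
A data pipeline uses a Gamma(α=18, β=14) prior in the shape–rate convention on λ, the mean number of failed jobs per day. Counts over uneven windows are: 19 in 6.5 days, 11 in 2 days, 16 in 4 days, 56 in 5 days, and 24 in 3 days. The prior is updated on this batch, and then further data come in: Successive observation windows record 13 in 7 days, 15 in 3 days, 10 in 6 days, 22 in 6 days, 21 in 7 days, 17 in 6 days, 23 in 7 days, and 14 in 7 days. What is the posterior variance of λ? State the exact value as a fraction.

Total count: 19 + 11 + 16 + 56 + 24 = 126.
Total exposure: 6.5 + 2 + 4 + 5 + 3 = 20.5 days.
After the first batch: Gamma(18 + 126, 14 + 20.5) = Gamma(144, 69/2).
Total count: 13 + 15 + 10 + 22 + 21 + 17 + 23 + 14 = 135.
Total exposure: 7 + 3 + 6 + 6 + 7 + 6 + 7 + 7 = 49 days.
After the second batch: Gamma(144 + 135, 69/2 + 49) = Gamma(279, 167/2).
Posterior variance = α'/β'² = 279/(27889/4) = 1116/27889.

1116/27889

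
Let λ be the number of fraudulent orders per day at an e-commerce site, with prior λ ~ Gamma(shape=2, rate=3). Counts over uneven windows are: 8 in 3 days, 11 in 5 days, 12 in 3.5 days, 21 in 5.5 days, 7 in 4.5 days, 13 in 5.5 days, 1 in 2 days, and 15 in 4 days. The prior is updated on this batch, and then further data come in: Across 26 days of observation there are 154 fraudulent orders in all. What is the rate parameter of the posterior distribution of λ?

62

Total count: 8 + 11 + 12 + 21 + 7 + 13 + 1 + 15 = 88.
Total exposure: 3 + 5 + 3.5 + 5.5 + 4.5 + 5.5 + 2 + 4 = 33 days.
After the first batch: Gamma(2 + 88, 3 + 33) = Gamma(90, 36).
Total count 154 over total exposure 26 days.
After the second batch: Gamma(90 + 154, 36 + 26) = Gamma(244, 62).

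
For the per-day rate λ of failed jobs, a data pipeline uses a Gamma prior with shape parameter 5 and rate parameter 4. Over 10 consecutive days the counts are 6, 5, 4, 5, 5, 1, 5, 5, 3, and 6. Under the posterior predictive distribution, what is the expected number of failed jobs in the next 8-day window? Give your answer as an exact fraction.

Total count: 6 + 5 + 4 + 5 + 5 + 1 + 5 + 5 + 3 + 6 = 45.
Total exposure: 10 days.
Posterior: α' = 5 + 45 = 50, β' = 4 + 10 = 14.
Predictive mean over an 8-day window = T·E[λ|data] = 8·50/14 = 200/7.

200/7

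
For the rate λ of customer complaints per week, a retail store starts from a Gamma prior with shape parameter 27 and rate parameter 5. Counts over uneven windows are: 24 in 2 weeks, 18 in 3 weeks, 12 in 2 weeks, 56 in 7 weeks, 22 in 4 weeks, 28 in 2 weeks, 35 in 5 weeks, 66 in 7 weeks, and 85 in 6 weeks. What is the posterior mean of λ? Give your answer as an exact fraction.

373/43

Total count: 24 + 18 + 12 + 56 + 22 + 28 + 35 + 66 + 85 = 346.
Total exposure: 2 + 3 + 2 + 7 + 4 + 2 + 5 + 7 + 6 = 38 weeks.
Posterior: α' = 27 + 346 = 373, β' = 5 + 38 = 43.
Posterior mean = α'/β' = 373/43.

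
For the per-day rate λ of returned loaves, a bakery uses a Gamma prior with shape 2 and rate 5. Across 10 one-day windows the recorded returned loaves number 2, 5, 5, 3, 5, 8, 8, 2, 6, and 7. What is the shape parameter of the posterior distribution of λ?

Total count: 2 + 5 + 5 + 3 + 5 + 8 + 8 + 2 + 6 + 7 = 51.
Total exposure: 10 days.
Conjugate update: add total count to the shape and total exposure to the rate, giving Gamma(53, 15).

53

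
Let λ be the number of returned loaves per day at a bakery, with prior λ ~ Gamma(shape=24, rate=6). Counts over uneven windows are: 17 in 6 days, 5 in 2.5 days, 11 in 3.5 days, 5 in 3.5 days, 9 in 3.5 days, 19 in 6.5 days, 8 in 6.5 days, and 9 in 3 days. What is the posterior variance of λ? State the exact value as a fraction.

Total count: 17 + 5 + 11 + 5 + 9 + 19 + 8 + 9 = 83.
Total exposure: 6 + 2.5 + 3.5 + 3.5 + 3.5 + 6.5 + 6.5 + 3 = 35 days.
Conjugate update: add total count to the shape and total exposure to the rate, giving Gamma(107, 41).
Posterior variance = α'/β'² = 107/1681.

107/1681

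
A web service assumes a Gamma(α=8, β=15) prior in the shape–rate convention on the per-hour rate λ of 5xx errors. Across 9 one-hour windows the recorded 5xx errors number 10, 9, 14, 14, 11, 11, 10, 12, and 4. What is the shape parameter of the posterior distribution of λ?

103

Total count: 10 + 9 + 14 + 14 + 11 + 11 + 10 + 12 + 4 = 95.
Total exposure: 9 hours.
Posterior: α' = 8 + 95 = 103, β' = 15 + 9 = 24.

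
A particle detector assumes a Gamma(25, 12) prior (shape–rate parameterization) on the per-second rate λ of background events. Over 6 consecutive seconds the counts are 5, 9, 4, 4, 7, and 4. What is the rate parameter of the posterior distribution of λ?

18

Total count: 5 + 9 + 4 + 4 + 7 + 4 = 33.
Total exposure: 6 seconds.
Gamma(α, β) with Poisson data over total exposure Σt gives posterior Gamma(α+Σx, β+Σt) = Gamma(58, 18).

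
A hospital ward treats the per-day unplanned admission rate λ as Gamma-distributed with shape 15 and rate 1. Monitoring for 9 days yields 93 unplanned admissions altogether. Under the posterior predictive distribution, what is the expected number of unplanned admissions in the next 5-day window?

54

Total count 93 over total exposure 9 days.
Conjugate update: add total count to the shape and total exposure to the rate, giving Gamma(108, 10).
Predictive mean over a 5-day window = T·E[λ|data] = 5·108/10 = 54.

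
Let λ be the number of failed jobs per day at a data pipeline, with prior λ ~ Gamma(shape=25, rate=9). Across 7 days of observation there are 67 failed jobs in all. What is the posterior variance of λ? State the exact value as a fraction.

Total count 67 over total exposure 7 days.
Conjugate update: add total count to the shape and total exposure to the rate, giving Gamma(92, 16).
Posterior variance = α'/β'² = 92/256 = 23/64.

23/64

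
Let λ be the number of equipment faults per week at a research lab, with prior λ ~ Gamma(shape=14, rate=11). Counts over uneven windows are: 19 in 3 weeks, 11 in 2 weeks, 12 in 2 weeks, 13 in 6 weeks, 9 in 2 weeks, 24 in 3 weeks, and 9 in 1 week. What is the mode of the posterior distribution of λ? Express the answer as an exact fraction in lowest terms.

Total count: 19 + 11 + 12 + 13 + 9 + 24 + 9 = 97.
Total exposure: 3 + 2 + 2 + 6 + 2 + 3 + 1 = 19 weeks.
Posterior: α' = 14 + 97 = 111, β' = 11 + 19 = 30.
Posterior mode = (α'−1)/β' = 110/30 = 11/3.

11/3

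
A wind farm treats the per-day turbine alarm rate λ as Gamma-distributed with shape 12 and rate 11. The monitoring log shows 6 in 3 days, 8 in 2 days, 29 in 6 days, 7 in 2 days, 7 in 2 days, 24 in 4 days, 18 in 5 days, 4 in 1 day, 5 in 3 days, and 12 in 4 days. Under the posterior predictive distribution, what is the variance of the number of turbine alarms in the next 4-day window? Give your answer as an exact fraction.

24816/1849

Total count: 6 + 8 + 29 + 7 + 7 + 24 + 18 + 4 + 5 + 12 = 120.
Total exposure: 3 + 2 + 6 + 2 + 2 + 4 + 5 + 1 + 3 + 4 = 32 days.
Gamma(α, β) with Poisson data over total exposure Σt gives posterior Gamma(α+Σx, β+Σt) = Gamma(132, 43).
The posterior predictive for a window of length T is Negative Binomial with variance T·α'·(β'+T)/β'² = 4·132·47/1849 = 24816/1849.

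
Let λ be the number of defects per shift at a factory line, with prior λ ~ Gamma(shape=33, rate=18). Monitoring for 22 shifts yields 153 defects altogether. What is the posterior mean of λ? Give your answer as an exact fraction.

Total count 153 over total exposure 22 shifts.
Posterior: α' = 33 + 153 = 186, β' = 18 + 22 = 40.
Posterior mean = α'/β' = 186/40 = 93/20.

93/20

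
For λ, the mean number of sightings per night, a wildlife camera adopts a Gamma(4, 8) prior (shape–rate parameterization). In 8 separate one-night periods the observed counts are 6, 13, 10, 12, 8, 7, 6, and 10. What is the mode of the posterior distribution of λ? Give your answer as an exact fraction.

Total count: 6 + 13 + 10 + 12 + 8 + 7 + 6 + 10 = 72.
Total exposure: 8 nights.
Gamma(α, β) with Poisson data over total exposure Σt gives posterior Gamma(α+Σx, β+Σt) = Gamma(76, 16).
Posterior mode = (α'−1)/β' = 75/16.

75/16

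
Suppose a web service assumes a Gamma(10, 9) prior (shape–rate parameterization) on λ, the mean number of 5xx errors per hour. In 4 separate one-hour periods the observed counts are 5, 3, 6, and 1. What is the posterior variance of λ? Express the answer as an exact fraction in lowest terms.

25/169

Total count: 5 + 3 + 6 + 1 = 15.
Total exposure: 4 hours.
Gamma(α, β) with Poisson data over total exposure Σt gives posterior Gamma(α+Σx, β+Σt) = Gamma(25, 13).
Posterior variance = α'/β'² = 25/169.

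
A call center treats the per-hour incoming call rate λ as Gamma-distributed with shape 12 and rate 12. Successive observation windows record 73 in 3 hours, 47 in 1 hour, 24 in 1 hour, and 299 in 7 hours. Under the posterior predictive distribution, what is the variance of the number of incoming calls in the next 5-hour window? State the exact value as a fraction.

65975/576

Total count: 73 + 47 + 24 + 299 = 443.
Total exposure: 3 + 1 + 1 + 7 = 12 hours.
By Gamma–Poisson conjugacy, the posterior is Gamma(α + Σx, β + Σt) = Gamma(12 + 443, 12 + 12) = Gamma(455, 24).
The posterior predictive for a window of length T is Negative Binomial with variance T·α'·(β'+T)/β'² = 5·455·29/576 = 65975/576.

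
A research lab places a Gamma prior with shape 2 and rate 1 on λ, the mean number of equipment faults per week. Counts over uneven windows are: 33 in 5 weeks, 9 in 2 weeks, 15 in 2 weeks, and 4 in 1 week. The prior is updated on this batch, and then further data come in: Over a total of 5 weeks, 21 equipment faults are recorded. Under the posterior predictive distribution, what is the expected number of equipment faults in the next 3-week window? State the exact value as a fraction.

Total count: 33 + 9 + 15 + 4 = 61.
Total exposure: 5 + 2 + 2 + 1 = 10 weeks.
After the first batch: Gamma(2 + 61, 1 + 10) = Gamma(63, 11).
Total count 21 over total exposure 5 weeks.
After the second batch: Gamma(63 + 21, 11 + 5) = Gamma(84, 16).
Predictive mean over a 3-week window = T·E[λ|data] = 3·84/16 = 63/4.

63/4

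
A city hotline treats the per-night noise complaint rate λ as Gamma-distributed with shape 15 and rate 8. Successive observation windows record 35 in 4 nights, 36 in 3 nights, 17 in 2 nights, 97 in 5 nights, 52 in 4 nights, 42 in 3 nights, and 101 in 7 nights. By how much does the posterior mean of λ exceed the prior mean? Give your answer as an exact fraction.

Total count: 35 + 36 + 17 + 97 + 52 + 42 + 101 = 380.
Total exposure: 4 + 3 + 2 + 5 + 4 + 3 + 7 = 28 nights.
Conjugate update: add total count to the shape and total exposure to the rate, giving Gamma(395, 36).
Posterior mean = 395/36 = 395/36; prior mean = 15/8 = 15/8. Difference = 395/36 − 15/8 = 655/72.

655/72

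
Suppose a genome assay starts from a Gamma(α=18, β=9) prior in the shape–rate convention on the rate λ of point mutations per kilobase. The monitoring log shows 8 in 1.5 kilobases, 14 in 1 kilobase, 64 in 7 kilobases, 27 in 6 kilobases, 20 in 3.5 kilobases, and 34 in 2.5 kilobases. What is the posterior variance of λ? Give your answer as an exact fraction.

740/3721

Total count: 8 + 14 + 64 + 27 + 20 + 34 = 167.
Total exposure: 1.5 + 1 + 7 + 6 + 3.5 + 2.5 = 21.5 kilobases.
Conjugate update: add total count to the shape and total exposure to the rate, giving Gamma(185, 61/2).
Posterior variance = α'/β'² = 185/(3721/4) = 740/3721.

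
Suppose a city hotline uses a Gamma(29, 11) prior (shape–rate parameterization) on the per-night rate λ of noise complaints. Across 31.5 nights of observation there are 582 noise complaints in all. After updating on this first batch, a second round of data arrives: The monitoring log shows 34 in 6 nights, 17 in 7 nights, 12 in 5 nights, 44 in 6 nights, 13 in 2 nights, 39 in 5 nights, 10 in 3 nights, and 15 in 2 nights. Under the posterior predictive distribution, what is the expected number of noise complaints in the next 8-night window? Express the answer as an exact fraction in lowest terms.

Total count 582 over total exposure 31.5 nights.
After the first batch: Gamma(29 + 582, 11 + 31.5) = Gamma(611, 85/2).
Total count: 34 + 17 + 12 + 44 + 13 + 39 + 10 + 15 = 184.
Total exposure: 6 + 7 + 5 + 6 + 2 + 5 + 3 + 2 = 36 nights.
After the second batch: Gamma(611 + 184, 85/2 + 36) = Gamma(795, 157/2).
Predictive mean over an 8-night window = T·E[λ|data] = 8·795/(157/2) = 12720/157.

12720/157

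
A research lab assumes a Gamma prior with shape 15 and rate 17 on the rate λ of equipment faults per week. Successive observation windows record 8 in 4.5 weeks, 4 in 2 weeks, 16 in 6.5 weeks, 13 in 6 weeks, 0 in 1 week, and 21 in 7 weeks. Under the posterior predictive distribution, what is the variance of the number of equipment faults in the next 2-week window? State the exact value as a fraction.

161/44

Total count: 8 + 4 + 16 + 13 + 0 + 21 = 62.
Total exposure: 4.5 + 2 + 6.5 + 6 + 1 + 7 = 27 weeks.
Conjugate update: add total count to the shape and total exposure to the rate, giving Gamma(77, 44).
The posterior predictive for a window of length T is Negative Binomial with variance T·α'·(β'+T)/β'² = 2·77·46/1936 = 161/44.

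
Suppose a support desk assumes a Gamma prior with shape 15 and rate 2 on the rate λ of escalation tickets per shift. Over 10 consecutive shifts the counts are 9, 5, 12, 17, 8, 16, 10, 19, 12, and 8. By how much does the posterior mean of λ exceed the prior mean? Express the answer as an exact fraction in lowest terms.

41/12

Total count: 9 + 5 + 12 + 17 + 8 + 16 + 10 + 19 + 12 + 8 = 116.
Total exposure: 10 shifts.
The Gamma prior is conjugate for the Poisson rate, so λ | data ~ Gamma(15+116, 2+10) = Gamma(131, 12).
Posterior mean = 131/12 = 131/12; prior mean = 15/2 = 15/2. Difference = 131/12 − 15/2 = 41/12.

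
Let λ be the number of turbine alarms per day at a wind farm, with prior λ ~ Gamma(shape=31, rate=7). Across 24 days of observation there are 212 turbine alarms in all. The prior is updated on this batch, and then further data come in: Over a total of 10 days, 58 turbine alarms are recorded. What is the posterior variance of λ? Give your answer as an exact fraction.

Total count 212 over total exposure 24 days.
After the first batch: Gamma(31 + 212, 7 + 24) = Gamma(243, 31).
Total count 58 over total exposure 10 days.
After the second batch: Gamma(243 + 58, 31 + 10) = Gamma(301, 41).
Posterior variance = α'/β'² = 301/1681.

301/1681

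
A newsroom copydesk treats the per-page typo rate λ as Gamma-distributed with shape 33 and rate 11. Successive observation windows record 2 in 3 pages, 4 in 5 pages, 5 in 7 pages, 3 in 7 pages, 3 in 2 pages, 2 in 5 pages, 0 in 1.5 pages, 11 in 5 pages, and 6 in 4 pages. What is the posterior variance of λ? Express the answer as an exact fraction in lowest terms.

276/10201

Total count: 2 + 4 + 5 + 3 + 3 + 2 + 0 + 11 + 6 = 36.
Total exposure: 3 + 5 + 7 + 7 + 2 + 5 + 1.5 + 5 + 4 = 39.5 pages.
Gamma(α, β) with Poisson data over total exposure Σt gives posterior Gamma(α+Σx, β+Σt) = Gamma(69, 101/2).
Posterior variance = α'/β'² = 69/(10201/4) = 276/10201.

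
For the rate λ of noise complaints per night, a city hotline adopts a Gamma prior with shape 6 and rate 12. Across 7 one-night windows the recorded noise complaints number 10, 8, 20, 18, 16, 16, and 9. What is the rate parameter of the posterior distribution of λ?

Total count: 10 + 8 + 20 + 18 + 16 + 16 + 9 = 97.
Total exposure: 7 nights.
Conjugate update: add total count to the shape and total exposure to the rate, giving Gamma(103, 19).

19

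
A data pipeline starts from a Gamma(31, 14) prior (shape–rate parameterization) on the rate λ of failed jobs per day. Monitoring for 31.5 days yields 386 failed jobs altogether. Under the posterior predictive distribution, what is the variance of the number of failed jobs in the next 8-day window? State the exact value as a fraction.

Total count 386 over total exposure 31.5 days.
Gamma(α, β) with Poisson data over total exposure Σt gives posterior Gamma(α+Σx, β+Σt) = Gamma(417, 91/2).
The posterior predictive for a window of length T is Negative Binomial with variance T·α'·(β'+T)/β'² = 8·417·(107/2)/(8281/4) = 713904/8281.

713904/8281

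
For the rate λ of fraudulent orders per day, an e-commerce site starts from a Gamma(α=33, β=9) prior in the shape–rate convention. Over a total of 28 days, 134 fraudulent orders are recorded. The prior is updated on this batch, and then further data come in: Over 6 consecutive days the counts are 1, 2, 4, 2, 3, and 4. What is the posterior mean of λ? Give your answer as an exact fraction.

Total count 134 over total exposure 28 days.
After the first batch: Gamma(33 + 134, 9 + 28) = Gamma(167, 37).
Total count: 1 + 2 + 4 + 2 + 3 + 4 = 16.
Total exposure: 6 days.
After the second batch: Gamma(167 + 16, 37 + 6) = Gamma(183, 43).
Posterior mean = α'/β' = 183/43.

183/43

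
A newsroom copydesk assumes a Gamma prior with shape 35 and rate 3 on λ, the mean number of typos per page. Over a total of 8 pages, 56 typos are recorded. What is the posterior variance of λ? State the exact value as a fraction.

91/121

Total count 56 over total exposure 8 pages.
By Gamma–Poisson conjugacy, the posterior is Gamma(α + Σx, β + Σt) = Gamma(35 + 56, 3 + 8) = Gamma(91, 11).
Posterior variance = α'/β'² = 91/121.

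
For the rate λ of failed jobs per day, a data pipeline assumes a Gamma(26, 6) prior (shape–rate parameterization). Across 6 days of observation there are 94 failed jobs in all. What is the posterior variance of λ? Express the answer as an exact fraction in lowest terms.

Total count 94 over total exposure 6 days.
By Gamma–Poisson conjugacy, the posterior is Gamma(α + Σx, β + Σt) = Gamma(26 + 94, 6 + 6) = Gamma(120, 12).
Posterior variance = α'/β'² = 120/144 = 5/6.

5/6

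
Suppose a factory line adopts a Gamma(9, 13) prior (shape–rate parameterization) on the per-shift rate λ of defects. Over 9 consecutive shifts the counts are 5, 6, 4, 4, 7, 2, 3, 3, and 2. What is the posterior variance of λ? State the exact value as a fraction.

45/484

Total count: 5 + 6 + 4 + 4 + 7 + 2 + 3 + 3 + 2 = 36.
Total exposure: 9 shifts.
Posterior: α' = 9 + 36 = 45, β' = 13 + 9 = 22.
Posterior variance = α'/β'² = 45/484.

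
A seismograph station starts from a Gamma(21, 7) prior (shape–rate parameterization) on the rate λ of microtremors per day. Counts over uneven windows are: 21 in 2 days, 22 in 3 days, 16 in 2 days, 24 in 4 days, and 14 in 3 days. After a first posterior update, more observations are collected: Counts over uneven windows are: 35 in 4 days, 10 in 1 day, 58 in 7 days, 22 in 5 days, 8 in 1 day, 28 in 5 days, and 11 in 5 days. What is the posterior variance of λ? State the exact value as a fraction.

290/2401

Total count: 21 + 22 + 16 + 24 + 14 = 97.
Total exposure: 2 + 3 + 2 + 4 + 3 = 14 days.
After the first batch: Gamma(21 + 97, 7 + 14) = Gamma(118, 21).
Total count: 35 + 10 + 58 + 22 + 8 + 28 + 11 = 172.
Total exposure: 4 + 1 + 7 + 5 + 1 + 5 + 5 = 28 days.
After the second batch: Gamma(118 + 172, 21 + 28) = Gamma(290, 49).
Posterior variance = α'/β'² = 290/2401.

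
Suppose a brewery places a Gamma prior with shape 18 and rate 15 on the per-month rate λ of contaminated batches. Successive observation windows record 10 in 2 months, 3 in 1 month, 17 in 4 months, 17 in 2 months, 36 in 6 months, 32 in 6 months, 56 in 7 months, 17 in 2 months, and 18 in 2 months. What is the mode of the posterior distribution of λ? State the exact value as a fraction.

223/47

Total count: 10 + 3 + 17 + 17 + 36 + 32 + 56 + 17 + 18 = 206.
Total exposure: 2 + 1 + 4 + 2 + 6 + 6 + 7 + 2 + 2 = 32 months.
Conjugate update: add total count to the shape and total exposure to the rate, giving Gamma(224, 47).
Posterior mode = (α'−1)/β' = 223/47.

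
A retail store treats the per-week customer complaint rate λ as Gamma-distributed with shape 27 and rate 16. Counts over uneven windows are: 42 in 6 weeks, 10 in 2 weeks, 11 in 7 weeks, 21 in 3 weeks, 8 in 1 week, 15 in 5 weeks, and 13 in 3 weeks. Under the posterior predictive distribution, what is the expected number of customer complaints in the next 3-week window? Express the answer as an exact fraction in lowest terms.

Total count: 42 + 10 + 11 + 21 + 8 + 15 + 13 = 120.
Total exposure: 6 + 2 + 7 + 3 + 1 + 5 + 3 = 27 weeks.
Conjugate update: add total count to the shape and total exposure to the rate, giving Gamma(147, 43).
Predictive mean over a 3-week window = T·E[λ|data] = 3·147/43 = 441/43.

441/43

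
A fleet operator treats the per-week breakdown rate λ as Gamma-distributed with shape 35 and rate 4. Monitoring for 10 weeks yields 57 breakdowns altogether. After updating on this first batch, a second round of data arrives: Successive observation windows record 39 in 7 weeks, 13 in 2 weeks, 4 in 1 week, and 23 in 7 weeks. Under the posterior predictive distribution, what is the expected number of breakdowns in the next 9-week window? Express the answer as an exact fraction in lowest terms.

1539/31

Total count 57 over total exposure 10 weeks.
After the first batch: Gamma(35 + 57, 4 + 10) = Gamma(92, 14).
Total count: 39 + 13 + 4 + 23 = 79.
Total exposure: 7 + 2 + 1 + 7 = 17 weeks.
After the second batch: Gamma(92 + 79, 14 + 17) = Gamma(171, 31).
Predictive mean over a 9-week window = T·E[λ|data] = 9·171/31 = 1539/31.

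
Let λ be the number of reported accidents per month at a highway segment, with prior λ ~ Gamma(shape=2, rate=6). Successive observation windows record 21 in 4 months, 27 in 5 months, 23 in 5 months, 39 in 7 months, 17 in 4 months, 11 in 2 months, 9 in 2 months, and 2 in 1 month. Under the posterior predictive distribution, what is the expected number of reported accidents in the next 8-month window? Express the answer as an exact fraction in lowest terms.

302/9

Total count: 21 + 27 + 23 + 39 + 17 + 11 + 9 + 2 = 149.
Total exposure: 4 + 5 + 5 + 7 + 4 + 2 + 2 + 1 = 30 months.
The Gamma prior is conjugate for the Poisson rate, so λ | data ~ Gamma(2+149, 6+30) = Gamma(151, 36).
Predictive mean over an 8-month window = T·E[λ|data] = 8·151/36 = 302/9.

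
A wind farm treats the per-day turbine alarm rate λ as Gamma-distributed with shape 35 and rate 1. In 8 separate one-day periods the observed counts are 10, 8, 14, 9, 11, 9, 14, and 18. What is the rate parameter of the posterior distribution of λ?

Total count: 10 + 8 + 14 + 9 + 11 + 9 + 14 + 18 = 93.
Total exposure: 8 days.
By Gamma–Poisson conjugacy, the posterior is Gamma(α + Σx, β + Σt) = Gamma(35 + 93, 1 + 8) = Gamma(128, 9).

9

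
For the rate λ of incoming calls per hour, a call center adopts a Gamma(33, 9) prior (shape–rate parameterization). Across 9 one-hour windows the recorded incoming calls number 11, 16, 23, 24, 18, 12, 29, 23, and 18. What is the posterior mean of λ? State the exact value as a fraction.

23/2

Total count: 11 + 16 + 23 + 24 + 18 + 12 + 29 + 23 + 18 = 174.
Total exposure: 9 hours.
Posterior: α' = 33 + 174 = 207, β' = 9 + 9 = 18.
Posterior mean = α'/β' = 207/18 = 23/2.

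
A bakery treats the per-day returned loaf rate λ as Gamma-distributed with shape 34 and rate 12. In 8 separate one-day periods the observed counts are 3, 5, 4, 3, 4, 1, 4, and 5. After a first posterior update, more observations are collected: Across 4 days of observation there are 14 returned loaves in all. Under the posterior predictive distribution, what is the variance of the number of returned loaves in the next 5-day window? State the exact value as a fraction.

11165/576

Total count: 3 + 5 + 4 + 3 + 4 + 1 + 4 + 5 = 29.
Total exposure: 8 days.
After the first batch: Gamma(34 + 29, 12 + 8) = Gamma(63, 20).
Total count 14 over total exposure 4 days.
After the second batch: Gamma(63 + 14, 20 + 4) = Gamma(77, 24).
The posterior predictive for a window of length T is Negative Binomial with variance T·α'·(β'+T)/β'² = 5·77·29/576 = 11165/576.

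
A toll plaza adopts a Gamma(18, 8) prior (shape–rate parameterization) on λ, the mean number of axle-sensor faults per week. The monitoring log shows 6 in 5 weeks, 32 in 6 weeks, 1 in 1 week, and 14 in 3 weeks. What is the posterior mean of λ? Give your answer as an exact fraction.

71/23

Total count: 6 + 32 + 1 + 14 = 53.
Total exposure: 5 + 6 + 1 + 3 = 15 weeks.
By Gamma–Poisson conjugacy, the posterior is Gamma(α + Σx, β + Σt) = Gamma(18 + 53, 8 + 15) = Gamma(71, 23).
Posterior mean = α'/β' = 71/23.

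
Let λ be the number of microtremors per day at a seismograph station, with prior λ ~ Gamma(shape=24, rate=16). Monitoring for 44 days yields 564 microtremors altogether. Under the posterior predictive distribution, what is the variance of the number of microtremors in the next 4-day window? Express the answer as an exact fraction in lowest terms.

3136/75

Total count 564 over total exposure 44 days.
Gamma(α, β) with Poisson data over total exposure Σt gives posterior Gamma(α+Σx, β+Σt) = Gamma(588, 60).
The posterior predictive for a window of length T is Negative Binomial with variance T·α'·(β'+T)/β'² = 4·588·64/3600 = 3136/75.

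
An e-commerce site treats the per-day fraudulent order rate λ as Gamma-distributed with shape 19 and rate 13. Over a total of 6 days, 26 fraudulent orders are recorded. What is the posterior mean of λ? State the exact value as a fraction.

Total count 26 over total exposure 6 days.
The Gamma prior is conjugate for the Poisson rate, so λ | data ~ Gamma(19+26, 13+6) = Gamma(45, 19).
Posterior mean = α'/β' = 45/19.

45/19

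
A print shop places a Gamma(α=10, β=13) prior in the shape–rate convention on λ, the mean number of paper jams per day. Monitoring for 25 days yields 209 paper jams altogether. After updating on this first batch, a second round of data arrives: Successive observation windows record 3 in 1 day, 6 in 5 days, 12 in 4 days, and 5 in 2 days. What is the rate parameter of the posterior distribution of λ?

Total count 209 over total exposure 25 days.
After the first batch: Gamma(10 + 209, 13 + 25) = Gamma(219, 38).
Total count: 3 + 6 + 12 + 5 = 26.
Total exposure: 1 + 5 + 4 + 2 = 12 days.
After the second batch: Gamma(219 + 26, 38 + 12) = Gamma(245, 50).

50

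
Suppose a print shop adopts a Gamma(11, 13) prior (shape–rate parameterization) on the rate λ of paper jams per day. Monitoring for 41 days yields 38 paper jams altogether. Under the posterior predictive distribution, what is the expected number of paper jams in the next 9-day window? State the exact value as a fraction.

49/6

Total count 38 over total exposure 41 days.
Posterior: α' = 11 + 38 = 49, β' = 13 + 41 = 54.
Predictive mean over a 9-day window = T·E[λ|data] = 9·49/54 = 49/6.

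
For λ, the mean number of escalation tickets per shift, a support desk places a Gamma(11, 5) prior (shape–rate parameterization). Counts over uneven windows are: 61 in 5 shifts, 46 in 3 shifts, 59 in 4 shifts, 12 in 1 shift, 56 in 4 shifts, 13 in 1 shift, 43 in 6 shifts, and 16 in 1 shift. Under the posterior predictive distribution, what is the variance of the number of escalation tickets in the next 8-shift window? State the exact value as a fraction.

Total count: 61 + 46 + 59 + 12 + 56 + 13 + 43 + 16 = 306.
Total exposure: 5 + 3 + 4 + 1 + 4 + 1 + 6 + 1 = 25 shifts.
By Gamma–Poisson conjugacy, the posterior is Gamma(α + Σx, β + Σt) = Gamma(11 + 306, 5 + 25) = Gamma(317, 30).
The posterior predictive for a window of length T is Negative Binomial with variance T·α'·(β'+T)/β'² = 8·317·38/900 = 24092/225.

24092/225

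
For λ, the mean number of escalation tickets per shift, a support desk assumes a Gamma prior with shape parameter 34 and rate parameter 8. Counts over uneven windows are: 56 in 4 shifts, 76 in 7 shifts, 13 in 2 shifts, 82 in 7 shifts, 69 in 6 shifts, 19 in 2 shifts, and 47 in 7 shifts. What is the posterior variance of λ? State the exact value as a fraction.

Total count: 56 + 76 + 13 + 82 + 69 + 19 + 47 = 362.
Total exposure: 4 + 7 + 2 + 7 + 6 + 2 + 7 = 35 shifts.
By Gamma–Poisson conjugacy, the posterior is Gamma(α + Σx, β + Σt) = Gamma(34 + 362, 8 + 35) = Gamma(396, 43).
Posterior variance = α'/β'² = 396/1849.

396/1849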